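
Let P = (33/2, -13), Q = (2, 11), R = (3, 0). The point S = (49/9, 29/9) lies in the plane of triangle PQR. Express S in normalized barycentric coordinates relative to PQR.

Signed area of the reference triangle: [PQR] = ½·((33/2)·(11−0) + 2·(0−(-13)) + 3·(-13−11)) = ½·(363/2 + 26 − 72) = 271/4.
[SQR] = ½·((49/9)·(11−0) + 2·(0−(29/9)) + 3·(29/9−11)) = ½·(539/9 − 58/9 − 70/3) = 271/18, so the P-coordinate is (271/18)/(271/4) = 2/9.
[PSR] = ½·((33/2)·(29/9−0) + (49/9)·(0−(-13)) + 3·(-13−(29/9))) = ½·(319/6 + 637/9 − 146/3) = 1355/36, so the Q-coordinate is 5/9.
[PQS] = ½·((33/2)·(11−(29/9)) + 2·(29/9−(-13)) + (49/9)·(-13−11)) = ½·(385/3 + 292/9 − 392/3) = 271/18, so the R-coordinate is 2/9.

(2/9, 5/9, 2/9)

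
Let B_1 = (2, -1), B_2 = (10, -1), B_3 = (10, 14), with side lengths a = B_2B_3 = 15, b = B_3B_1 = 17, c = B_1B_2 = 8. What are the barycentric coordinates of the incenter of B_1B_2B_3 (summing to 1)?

The incenter has barycentric coordinates proportional to the opposite side lengths: (15 : 17 : 8).
Normalizing by 15+17+8 = 40 gives (3/8, 17/40, 1/5).

(3/8, 17/40, 1/5)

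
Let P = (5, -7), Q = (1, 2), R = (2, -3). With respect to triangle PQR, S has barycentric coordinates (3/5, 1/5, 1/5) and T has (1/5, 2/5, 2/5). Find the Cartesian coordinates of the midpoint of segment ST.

Barycentric coordinates of the midpoint are the average: (2/5, 3/10, 3/10).
Converting: (2/5)·P + (3/10)·Q + (3/10)·R = (29/10, -31/10).

(29/10, -31/10)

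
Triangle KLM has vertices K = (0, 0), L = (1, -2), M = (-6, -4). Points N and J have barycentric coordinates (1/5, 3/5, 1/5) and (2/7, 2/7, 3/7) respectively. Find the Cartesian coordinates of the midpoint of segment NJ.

Barycentric coordinates of the midpoint are the average: (17/70, 31/70, 11/35).
Converting: (17/70)·K + (31/70)·L + (11/35)·M = (-101/70, -15/7).

(-101/70, -15/7)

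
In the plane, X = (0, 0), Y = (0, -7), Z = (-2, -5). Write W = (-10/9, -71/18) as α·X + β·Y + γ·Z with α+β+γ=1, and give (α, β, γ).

Signed area of the reference triangle: [XYZ] = ½·(0·(-7−(-5)) + 0·(-5−0) + (-2)·(0−(-7))) = ½·(0 + 0 − 14) = -7.
[WYZ] = ½·((-10/9)·(-7−(-5)) + 0·(-5−(-71/18)) + (-2)·(-71/18−(-7))) = ½·(20/9 + 0 − 55/9) = -35/18, so the X-coordinate is (-35/18)/(-7) = 5/18.
[XWZ] = ½·(0·(-71/18−(-5)) + (-10/9)·(-5−0) + (-2)·(0−(-71/18))) = ½·(0 + 50/9 − 71/9) = -7/6, so the Y-coordinate is 1/6.
[XYW] = ½·(0·(-7−(-71/18)) + 0·(-71/18−0) + (-10/9)·(0−(-7))) = ½·(0 + 0 − 70/9) = -35/9, so the Z-coordinate is 5/9.
Check: 5/18 + 1/6 + 5/9 = 1.

(5/18, 1/6, 5/9)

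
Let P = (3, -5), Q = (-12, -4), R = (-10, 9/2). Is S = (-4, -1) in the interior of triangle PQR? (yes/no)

yes

Barycentric coordinates of S: (124/259, 29/259, 106/259).
The three coordinates are positive, positive, positive; a point is interior exactly when all three are positive.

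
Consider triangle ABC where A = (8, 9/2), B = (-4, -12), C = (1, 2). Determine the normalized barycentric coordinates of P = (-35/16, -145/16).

(1/8, 13/16, 1/16)

Signed area of the reference triangle: [ABC] = ½·(8·(-12−2) + (-4)·(2−(9/2)) + 1·(9/2−(-12))) = ½·(-112 + 10 + 33/2) = -171/4.
[PBC] = ½·((-35/16)·(-12−2) + (-4)·(2−(-145/16)) + 1·(-145/16−(-12))) = ½·(245/8 − 177/4 + 47/16) = -171/32, so the A-coordinate is (-171/32)/(-171/4) = 1/8.
[APC] = ½·(8·(-145/16−2) + (-35/16)·(2−(9/2)) + 1·(9/2−(-145/16))) = ½·(-177/2 + 175/32 + 217/16) = -2223/64, so the B-coordinate is 13/16.
[ABP] = ½·(8·(-12−(-145/16)) + (-4)·(-145/16−(9/2)) + (-35/16)·(9/2−(-12))) = ½·(-47/2 + 217/4 − 1155/32) = -171/64, so the C-coordinate is 1/16.
Check: 1/8 + 13/16 + 1/16 = 1.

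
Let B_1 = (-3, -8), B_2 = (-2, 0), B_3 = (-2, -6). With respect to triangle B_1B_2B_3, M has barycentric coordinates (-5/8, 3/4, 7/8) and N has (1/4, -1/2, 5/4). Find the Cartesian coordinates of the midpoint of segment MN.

(-29/16, -39/8)

Barycentric coordinates of the midpoint are the average: (-3/16, 1/8, 17/16).
Converting: (-3/16)·B_1 + (1/8)·B_2 + (17/16)·B_3 = (-29/16, -39/8).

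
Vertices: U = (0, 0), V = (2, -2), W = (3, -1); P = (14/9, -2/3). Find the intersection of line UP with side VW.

Barycentric coordinates of P with respect to UVW: (4/9, 1/9, 4/9).
On side VW the U-coordinate is zero; dropping P's U-weight 4/9 and renormalizing the remaining 1/9 : 4/9 gives weights 1/5, 4/5 on V, W.
Q = (1/5)·(2, -2) + (4/5)·(3, -1) = (14/5, -6/5).

(14/5, -6/5)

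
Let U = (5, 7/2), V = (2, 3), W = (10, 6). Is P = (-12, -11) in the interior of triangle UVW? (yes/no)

no

Barycentric coordinates of P: (14, -6, -7).
The three coordinates are positive, negative, negative; a point is interior exactly when all three are positive.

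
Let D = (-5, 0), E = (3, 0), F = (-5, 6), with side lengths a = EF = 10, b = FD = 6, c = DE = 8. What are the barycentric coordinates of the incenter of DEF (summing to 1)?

(5/12, 1/4, 1/3)

The incenter has barycentric coordinates proportional to the opposite side lengths: (10 : 6 : 8).
Normalizing by 10+6+8 = 24 gives (5/12, 1/4, 1/3).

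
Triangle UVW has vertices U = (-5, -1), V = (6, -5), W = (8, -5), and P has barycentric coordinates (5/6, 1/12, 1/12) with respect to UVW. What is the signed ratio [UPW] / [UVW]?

The signed ratio [UPW]/[UVW] equals the barycentric coordinate of P at vertex V, which is 1/12.

1/12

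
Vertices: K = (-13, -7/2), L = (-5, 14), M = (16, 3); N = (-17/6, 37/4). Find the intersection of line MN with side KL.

(-33/5, 21/2)

Barycentric coordinates of N with respect to KLM: (1/6, 2/3, 1/6).
On side KL the M-coordinate is zero; dropping N's M-weight 1/6 and renormalizing the remaining 1/6 : 2/3 gives weights 1/5, 4/5 on K, L.
J = (1/5)·(-13, -7/2) + (4/5)·(-5, 14) = (-33/5, 21/2).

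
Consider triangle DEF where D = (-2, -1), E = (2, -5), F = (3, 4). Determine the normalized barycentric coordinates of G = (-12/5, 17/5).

(6/5, -3/5, 2/5)

Signed area of the reference triangle: [DEF] = ½·((-2)·(-5−4) + 2·(4−(-1)) + 3·(-1−(-5))) = ½·(18 + 10 + 12) = 20.
[GEF] = ½·((-12/5)·(-5−4) + 2·(4−(17/5)) + 3·(17/5−(-5))) = ½·(108/5 + 6/5 + 126/5) = 24, so the D-coordinate is 24/20 = 6/5.
[DGF] = ½·((-2)·(17/5−4) + (-12/5)·(4−(-1)) + 3·(-1−(17/5))) = ½·(6/5 − 12 − 66/5) = -12, so the E-coordinate is -3/5.
[DEG] = ½·((-2)·(-5−(17/5)) + 2·(17/5−(-1)) + (-12/5)·(-1−(-5))) = ½·(84/5 + 44/5 − 48/5) = 8, so the F-coordinate is 2/5.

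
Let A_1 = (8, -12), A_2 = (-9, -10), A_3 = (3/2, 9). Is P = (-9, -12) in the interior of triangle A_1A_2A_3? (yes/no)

no

Barycentric coordinates of P: (21/344, 357/344, -17/172).
The three coordinates are positive, positive, negative; a point is interior exactly when all three are positive.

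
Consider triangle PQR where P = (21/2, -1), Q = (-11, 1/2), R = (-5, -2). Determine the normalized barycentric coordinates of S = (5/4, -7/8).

(1/2, 1/4, 1/4)

Signed area of the reference triangle: [PQR] = ½·((21/2)·(1/2−(-2)) + (-11)·(-2−(-1)) + (-5)·(-1−(1/2))) = ½·(105/4 + 11 + 15/2) = 179/8.
[SQR] = ½·((5/4)·(1/2−(-2)) + (-11)·(-2−(-7/8)) + (-5)·(-7/8−(1/2))) = ½·(25/8 + 99/8 + 55/8) = 179/16, so the P-coordinate is (179/16)/(179/8) = 1/2.
[PSR] = ½·((21/2)·(-7/8−(-2)) + (5/4)·(-2−(-1)) + (-5)·(-1−(-7/8))) = ½·(189/16 − 5/4 + 5/8) = 179/32, so the Q-coordinate is 1/4.
[PQS] = ½·((21/2)·(1/2−(-7/8)) + (-11)·(-7/8−(-1)) + (5/4)·(-1−(1/2))) = ½·(231/16 − 11/8 − 15/8) = 179/32, so the R-coordinate is 1/4.
Check: 1/2 + 1/4 + 1/4 = 1.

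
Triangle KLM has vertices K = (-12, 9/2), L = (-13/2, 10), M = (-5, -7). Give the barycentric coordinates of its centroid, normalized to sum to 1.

The centroid is the average of the vertices, so each weight is 1/3.

(1/3, 1/3, 1/3)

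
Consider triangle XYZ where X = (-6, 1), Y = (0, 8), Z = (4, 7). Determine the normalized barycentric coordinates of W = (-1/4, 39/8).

Signed area of the reference triangle: [XYZ] = ½·((-6)·(8−7) + 0·(7−1) + 4·(1−8)) = ½·(-6 + 0 − 28) = -17.
[WYZ] = ½·((-1/4)·(8−7) + 0·(7−(39/8)) + 4·(39/8−8)) = ½·(-1/4 + 0 − 25/2) = -51/8, so the X-coordinate is (-51/8)/(-17) = 3/8.
[XWZ] = ½·((-6)·(39/8−7) + (-1/4)·(7−1) + 4·(1−(39/8))) = ½·(51/4 − 3/2 − 31/2) = -17/8, so the Y-coordinate is 1/8.
[XYW] = ½·((-6)·(8−(39/8)) + 0·(39/8−1) + (-1/4)·(1−8)) = ½·(-75/4 + 0 + 7/4) = -17/2, so the Z-coordinate is 1/2.

(3/8, 1/8, 1/2)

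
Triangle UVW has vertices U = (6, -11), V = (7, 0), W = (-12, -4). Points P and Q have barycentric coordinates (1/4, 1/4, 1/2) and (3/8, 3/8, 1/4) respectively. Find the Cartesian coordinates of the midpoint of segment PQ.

(-7/16, -79/16)

Barycentric coordinates of the midpoint are the average: (5/16, 5/16, 3/8).
Converting: (5/16)·U + (5/16)·V + (3/8)·W = (-7/16, -79/16).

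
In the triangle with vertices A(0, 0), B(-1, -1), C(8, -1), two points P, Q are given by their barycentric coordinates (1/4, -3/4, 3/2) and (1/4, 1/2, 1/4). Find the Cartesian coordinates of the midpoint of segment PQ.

Barycentric coordinates of the midpoint are the average: (1/4, -1/8, 7/8).
Converting: (1/4)·A + (-1/8)·B + (7/8)·C = (57/8, -3/4).

(57/8, -3/4)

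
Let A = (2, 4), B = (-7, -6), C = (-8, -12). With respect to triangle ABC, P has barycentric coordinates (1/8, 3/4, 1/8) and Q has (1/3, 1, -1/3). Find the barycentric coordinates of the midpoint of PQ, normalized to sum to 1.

(11/48, 7/8, -5/48)

Since both coordinate triples sum to 1, the midpoint's barycentrics are the componentwise average.
(1/8+1/3)/2 = 11/48; similarly 7/8 and -5/48.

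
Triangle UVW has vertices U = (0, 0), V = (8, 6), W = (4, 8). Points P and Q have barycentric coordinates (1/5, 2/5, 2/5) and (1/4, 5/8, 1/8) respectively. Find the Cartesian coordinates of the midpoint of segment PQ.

(103/20, 207/40)

Barycentric coordinates of the midpoint are the average: (9/40, 41/80, 21/80).
Converting: (9/40)·U + (41/80)·V + (21/80)·W = (103/20, 207/40).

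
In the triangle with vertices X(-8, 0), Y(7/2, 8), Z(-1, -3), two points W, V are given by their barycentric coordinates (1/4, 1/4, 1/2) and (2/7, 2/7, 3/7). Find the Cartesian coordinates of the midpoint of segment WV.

(-187/112, 3/4)

Barycentric coordinates of the midpoint are the average: (15/56, 15/56, 13/28).
Converting: (15/56)·X + (15/56)·Y + (13/28)·Z = (-187/112, 3/4).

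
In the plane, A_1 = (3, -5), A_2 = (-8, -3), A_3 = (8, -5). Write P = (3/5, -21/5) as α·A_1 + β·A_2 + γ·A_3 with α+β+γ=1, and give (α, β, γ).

(1/5, 2/5, 2/5)

Signed area of the reference triangle: [A_1A_2A_3] = ½·(3·(-3−(-5)) + (-8)·(-5−(-5)) + 8·(-5−(-3))) = ½·(6 + 0 − 16) = -5.
[PA_2A_3] = ½·((3/5)·(-3−(-5)) + (-8)·(-5−(-21/5)) + 8·(-21/5−(-3))) = ½·(6/5 + 32/5 − 48/5) = -1, so the A_1-coordinate is (-1)/(-5) = 1/5.
[A_1PA_3] = ½·(3·(-21/5−(-5)) + (3/5)·(-5−(-5)) + 8·(-5−(-21/5))) = ½·(12/5 + 0 − 32/5) = -2, so the A_2-coordinate is 2/5.
[A_1A_2P] = ½·(3·(-3−(-21/5)) + (-8)·(-21/5−(-5)) + (3/5)·(-5−(-3))) = ½·(18/5 − 32/5 − 6/5) = -2, so the A_3-coordinate is 2/5.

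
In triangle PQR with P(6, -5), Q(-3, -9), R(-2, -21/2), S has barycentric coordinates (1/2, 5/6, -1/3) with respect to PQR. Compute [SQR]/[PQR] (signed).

1/2

The signed ratio [SQR]/[PQR] equals the barycentric coordinate of S at vertex P, which is 1/2.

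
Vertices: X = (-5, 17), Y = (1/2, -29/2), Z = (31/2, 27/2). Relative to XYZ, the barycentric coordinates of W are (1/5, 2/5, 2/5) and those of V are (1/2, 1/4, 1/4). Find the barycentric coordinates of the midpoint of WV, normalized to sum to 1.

Since both coordinate triples sum to 1, the midpoint's barycentrics are the componentwise average.
(1/5+1/2)/2 = 7/20; similarly 13/40 and 13/40.

(7/20, 13/40, 13/40)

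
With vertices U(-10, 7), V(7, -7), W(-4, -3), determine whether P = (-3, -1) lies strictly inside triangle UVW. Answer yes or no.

yes

Barycentric coordinates of P: (13/43, 11/43, 19/43).
The three coordinates are positive, positive, positive; a point is interior exactly when all three are positive.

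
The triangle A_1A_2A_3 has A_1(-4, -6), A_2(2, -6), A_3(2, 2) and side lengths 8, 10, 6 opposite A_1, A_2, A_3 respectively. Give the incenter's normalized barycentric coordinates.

The incenter has barycentric coordinates proportional to the opposite side lengths: (8 : 10 : 6).
Normalizing by 8+10+6 = 24 gives (1/3, 5/12, 1/4).

(1/3, 5/12, 1/4)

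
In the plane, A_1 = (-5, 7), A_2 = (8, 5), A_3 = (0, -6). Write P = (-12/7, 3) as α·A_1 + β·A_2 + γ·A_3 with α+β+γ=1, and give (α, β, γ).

Signed area of the reference triangle: [A_1A_2A_3] = ½·((-5)·(5−(-6)) + 8·(-6−7) + 0·(7−5)) = ½·(-55 − 104 + 0) = -159/2.
[PA_2A_3] = ½·((-12/7)·(5−(-6)) + 8·(-6−3) + 0·(3−5)) = ½·(-132/7 − 72 + 0) = -318/7, so the A_1-coordinate is (-318/7)/(-159/2) = 4/7.
[A_1PA_3] = ½·((-5)·(3−(-6)) + (-12/7)·(-6−7) + 0·(7−3)) = ½·(-45 + 156/7 + 0) = -159/14, so the A_2-coordinate is 1/7.
[A_1A_2P] = ½·((-5)·(5−3) + 8·(3−7) + (-12/7)·(7−5)) = ½·(-10 − 32 − 24/7) = -159/7, so the A_3-coordinate is 2/7.
Check: 4/7 + 1/7 + 2/7 = 1.

(4/7, 1/7, 2/7)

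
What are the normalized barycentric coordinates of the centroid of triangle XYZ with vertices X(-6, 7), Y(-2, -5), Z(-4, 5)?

(1/3, 1/3, 1/3)

The centroid is the average of the vertices, so each weight is 1/3.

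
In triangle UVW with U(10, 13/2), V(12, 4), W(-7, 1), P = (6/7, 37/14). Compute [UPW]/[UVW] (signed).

2/7

[UVW] = ½·(10·(4−1) + 12·(1−(13/2)) + (-7)·(13/2−4)) = ½·(30 − 66 − 35/2) = -107/4.
[UPW] = ½·(10·(37/14−1) + (6/7)·(1−(13/2)) + (-7)·(13/2−(37/14))) = ½·(115/7 − 33/7 − 27) = -107/14, so the ratio is (-107/14)/(-107/4) = 2/7.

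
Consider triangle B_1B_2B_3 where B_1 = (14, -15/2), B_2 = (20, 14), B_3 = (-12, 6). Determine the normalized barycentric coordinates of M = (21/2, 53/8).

(1/4, 1/2, 1/4)

Signed area of the reference triangle: [B_1B_2B_3] = ½·(14·(14−6) + 20·(6−(-15/2)) + (-12)·(-15/2−14)) = ½·(112 + 270 + 258) = 320.
[MB_2B_3] = ½·((21/2)·(14−6) + 20·(6−(53/8)) + (-12)·(53/8−14)) = ½·(84 − 25/2 + 177/2) = 80, so the B_1-coordinate is 80/320 = 1/4.
[B_1MB_3] = ½·(14·(53/8−6) + (21/2)·(6−(-15/2)) + (-12)·(-15/2−(53/8))) = ½·(35/4 + 567/4 + 339/2) = 160, so the B_2-coordinate is 1/2.
[B_1B_2M] = ½·(14·(14−(53/8)) + 20·(53/8−(-15/2)) + (21/2)·(-15/2−14)) = ½·(413/4 + 565/2 − 903/4) = 80, so the B_3-coordinate is 1/4.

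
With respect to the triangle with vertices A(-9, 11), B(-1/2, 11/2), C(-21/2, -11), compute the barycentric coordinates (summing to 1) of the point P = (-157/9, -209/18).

Signed area of the reference triangle: [ABC] = ½·((-9)·(11/2−(-11)) + (-1/2)·(-11−11) + (-21/2)·(11−(11/2))) = ½·(-297/2 + 11 − 231/4) = -781/8.
[PBC] = ½·((-157/9)·(11/2−(-11)) + (-1/2)·(-11−(-209/18)) + (-21/2)·(-209/18−(11/2))) = ½·(-1727/6 − 11/36 + 539/3) = -3905/72, so the A-coordinate is (-3905/72)/(-781/8) = 5/9.
[APC] = ½·((-9)·(-209/18−(-11)) + (-157/9)·(-11−11) + (-21/2)·(11−(-209/18))) = ½·(11/2 + 3454/9 − 2849/12) = 5467/72, so the B-coordinate is -7/9.
[ABP] = ½·((-9)·(11/2−(-209/18)) + (-1/2)·(-209/18−11) + (-157/9)·(11−(11/2))) = ½·(-154 + 407/36 − 1727/18) = -8591/72, so the C-coordinate is 11/9.
Check: 5/9 − 7/9 + 11/9 = 1.

(5/9, -7/9, 11/9)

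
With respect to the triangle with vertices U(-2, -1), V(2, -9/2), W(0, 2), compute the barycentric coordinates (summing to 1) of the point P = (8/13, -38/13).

(4/13, 8/13, 1/13)

Signed area of the reference triangle: [UVW] = ½·((-2)·(-9/2−2) + 2·(2−(-1)) + 0·(-1−(-9/2))) = ½·(13 + 6 + 0) = 19/2.
[PVW] = ½·((8/13)·(-9/2−2) + 2·(2−(-38/13)) + 0·(-38/13−(-9/2))) = ½·(-4 + 128/13 + 0) = 38/13, so the U-coordinate is (38/13)/(19/2) = 4/13.
[UPW] = ½·((-2)·(-38/13−2) + (8/13)·(2−(-1)) + 0·(-1−(-38/13))) = ½·(128/13 + 24/13 + 0) = 76/13, so the V-coordinate is 8/13.
[UVP] = ½·((-2)·(-9/2−(-38/13)) + 2·(-38/13−(-1)) + (8/13)·(-1−(-9/2))) = ½·(41/13 − 50/13 + 28/13) = 19/26, so the W-coordinate is 1/13.
Check: 4/13 + 8/13 + 1/13 = 1.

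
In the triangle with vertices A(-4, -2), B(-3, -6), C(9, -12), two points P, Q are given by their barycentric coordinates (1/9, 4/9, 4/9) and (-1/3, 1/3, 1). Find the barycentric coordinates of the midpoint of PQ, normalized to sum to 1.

(-1/9, 7/18, 13/18)

Since both coordinate triples sum to 1, the midpoint's barycentrics are the componentwise average.
(1/9+-1/3)/2 = -1/9; similarly 7/18 and 13/18.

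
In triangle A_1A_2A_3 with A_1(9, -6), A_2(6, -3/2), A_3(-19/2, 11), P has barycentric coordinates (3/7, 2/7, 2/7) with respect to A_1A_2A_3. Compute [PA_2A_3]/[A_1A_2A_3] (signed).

3/7

The signed ratio [PA_2A_3]/[A_1A_2A_3] equals the barycentric coordinate of P at vertex A_1, which is 3/7.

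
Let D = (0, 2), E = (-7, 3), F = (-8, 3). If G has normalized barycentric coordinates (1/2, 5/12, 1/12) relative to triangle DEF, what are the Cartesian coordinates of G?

(-43/12, 5/2)

G = (1/2)·D + (5/12)·E + (1/12)·F.
x-coordinate: (1/2)·0 + (5/12)·(-7) + (1/12)·(-8) = -43/12.
y-coordinate: (1/2)·2 + (5/12)·3 + (1/12)·3 = 5/2.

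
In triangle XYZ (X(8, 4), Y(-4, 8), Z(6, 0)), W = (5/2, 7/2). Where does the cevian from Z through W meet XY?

(-1, 7)

Barycentric coordinates of W with respect to XYZ: (1/8, 3/8, 1/2).
On side XY the Z-coordinate is zero; dropping W's Z-weight 1/2 and renormalizing the remaining 1/8 : 3/8 gives weights 1/4, 3/4 on X, Y.
V = (1/4)·(8, 4) + (3/4)·(-4, 8) = (-1, 7).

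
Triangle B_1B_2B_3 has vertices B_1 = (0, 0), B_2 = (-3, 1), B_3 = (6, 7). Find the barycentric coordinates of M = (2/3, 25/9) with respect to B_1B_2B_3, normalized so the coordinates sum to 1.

Signed area of the reference triangle: [B_1B_2B_3] = ½·(0·(1−7) + (-3)·(7−0) + 6·(0−1)) = ½·(0 − 21 − 6) = -27/2.
[MB_2B_3] = ½·((2/3)·(1−7) + (-3)·(7−(25/9)) + 6·(25/9−1)) = ½·(-4 − 38/3 + 32/3) = -3, so the B_1-coordinate is (-3)/(-27/2) = 2/9.
[B_1MB_3] = ½·(0·(25/9−7) + (2/3)·(7−0) + 6·(0−(25/9))) = ½·(0 + 14/3 − 50/3) = -6, so the B_2-coordinate is 4/9.
[B_1B_2M] = ½·(0·(1−(25/9)) + (-3)·(25/9−0) + (2/3)·(0−1)) = ½·(0 − 25/3 − 2/3) = -9/2, so the B_3-coordinate is 1/3.

(2/9, 4/9, 1/3)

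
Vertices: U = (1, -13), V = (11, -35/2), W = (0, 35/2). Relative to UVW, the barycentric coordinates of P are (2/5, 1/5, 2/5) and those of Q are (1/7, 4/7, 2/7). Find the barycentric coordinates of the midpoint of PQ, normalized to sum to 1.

(19/70, 27/70, 12/35)

Since both coordinate triples sum to 1, the midpoint's barycentrics are the componentwise average.
(2/5+1/7)/2 = 19/70; similarly 27/70 and 12/35.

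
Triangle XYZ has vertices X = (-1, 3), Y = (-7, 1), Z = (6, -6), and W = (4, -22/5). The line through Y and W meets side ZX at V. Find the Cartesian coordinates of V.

Barycentric coordinates of W with respect to XYZ: (1/10, 1/10, 4/5).
On side ZX the Y-coordinate is zero; dropping W's Y-weight 1/10 and renormalizing the remaining 4/5 : 1/10 gives weights 8/9, 1/9 on Z, X.
V = (8/9)·(6, -6) + (1/9)·(-1, 3) = (47/9, -5).

(47/9, -5)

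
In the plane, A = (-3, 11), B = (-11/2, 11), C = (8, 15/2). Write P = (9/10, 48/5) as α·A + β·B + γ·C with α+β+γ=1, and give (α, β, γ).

(2/5, 1/5, 2/5)

Signed area of the reference triangle: [ABC] = ½·((-3)·(11−(15/2)) + (-11/2)·(15/2−11) + 8·(11−11)) = ½·(-21/2 + 77/4 + 0) = 35/8.
[PBC] = ½·((9/10)·(11−(15/2)) + (-11/2)·(15/2−(48/5)) + 8·(48/5−11)) = ½·(63/20 + 231/20 − 56/5) = 7/4, so the A-coordinate is (7/4)/(35/8) = 2/5.
[APC] = ½·((-3)·(48/5−(15/2)) + (9/10)·(15/2−11) + 8·(11−(48/5))) = ½·(-63/10 − 63/20 + 56/5) = 7/8, so the B-coordinate is 1/5.
[ABP] = ½·((-3)·(11−(48/5)) + (-11/2)·(48/5−11) + (9/10)·(11−11)) = ½·(-21/5 + 77/10 + 0) = 7/4, so the C-coordinate is 2/5.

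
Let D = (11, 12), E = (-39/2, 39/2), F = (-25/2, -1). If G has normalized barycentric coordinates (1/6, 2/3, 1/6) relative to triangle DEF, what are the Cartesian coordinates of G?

(-53/4, 89/6)

G = (1/6)·D + (2/3)·E + (1/6)·F.
x-coordinate: (1/6)·11 + (2/3)·(-39/2) + (1/6)·(-25/2) = -53/4.
y-coordinate: (1/6)·12 + (2/3)·(39/2) + (1/6)·(-1) = 89/6.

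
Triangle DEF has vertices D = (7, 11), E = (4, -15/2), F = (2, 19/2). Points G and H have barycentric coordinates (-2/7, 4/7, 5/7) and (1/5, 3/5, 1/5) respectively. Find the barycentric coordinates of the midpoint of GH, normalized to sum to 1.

Since both coordinate triples sum to 1, the midpoint's barycentrics are the componentwise average.
(-2/7+1/5)/2 = -3/70; similarly 41/70 and 16/35.

(-3/70, 41/70, 16/35)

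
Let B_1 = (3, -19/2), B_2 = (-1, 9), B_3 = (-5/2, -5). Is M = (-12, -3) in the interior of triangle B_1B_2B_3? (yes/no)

Barycentric coordinates of M: (-544/335, -127/335, 1006/335).
The three coordinates are negative, negative, positive; a point is interior exactly when all three are positive.

no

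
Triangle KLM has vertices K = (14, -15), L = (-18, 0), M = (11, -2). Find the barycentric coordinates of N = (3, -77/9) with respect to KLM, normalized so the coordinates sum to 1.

Signed area of the reference triangle: [KLM] = ½·(14·(0−(-2)) + (-18)·(-2−(-15)) + 11·(-15−0)) = ½·(28 − 234 − 165) = -371/2.
[NLM] = ½·(3·(0−(-2)) + (-18)·(-2−(-77/9)) + 11·(-77/9−0)) = ½·(6 − 118 − 847/9) = -1855/18, so the K-coordinate is (-1855/18)/(-371/2) = 5/9.
[KNM] = ½·(14·(-77/9−(-2)) + 3·(-2−(-15)) + 11·(-15−(-77/9))) = ½·(-826/9 + 39 − 638/9) = -371/6, so the L-coordinate is 1/3.
[KLN] = ½·(14·(0−(-77/9)) + (-18)·(-77/9−(-15)) + 3·(-15−0)) = ½·(1078/9 − 116 − 45) = -371/18, so the M-coordinate is 1/9.
Check: 5/9 + 1/3 + 1/9 = 1.

(5/9, 1/3, 1/9)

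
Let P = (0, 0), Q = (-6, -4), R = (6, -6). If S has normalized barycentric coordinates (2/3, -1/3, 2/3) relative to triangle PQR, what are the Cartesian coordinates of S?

(6, -8/3)

S = (2/3)·P + (-1/3)·Q + (2/3)·R.
x-coordinate: (2/3)·0 + (-1/3)·(-6) + (2/3)·6 = 6.
y-coordinate: (2/3)·0 + (-1/3)·(-4) + (2/3)·(-6) = -8/3.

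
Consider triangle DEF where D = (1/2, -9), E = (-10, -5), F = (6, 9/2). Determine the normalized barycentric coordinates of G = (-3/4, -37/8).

(1/2, 1/4, 1/4)

Signed area of the reference triangle: [DEF] = ½·((1/2)·(-5−(9/2)) + (-10)·(9/2−(-9)) + 6·(-9−(-5))) = ½·(-19/4 − 135 − 24) = -655/8.
[GEF] = ½·((-3/4)·(-5−(9/2)) + (-10)·(9/2−(-37/8)) + 6·(-37/8−(-5))) = ½·(57/8 − 365/4 + 9/4) = -655/16, so the D-coordinate is (-655/16)/(-655/8) = 1/2.
[DGF] = ½·((1/2)·(-37/8−(9/2)) + (-3/4)·(9/2−(-9)) + 6·(-9−(-37/8))) = ½·(-73/16 − 81/8 − 105/4) = -655/32, so the E-coordinate is 1/4.
[DEG] = ½·((1/2)·(-5−(-37/8)) + (-10)·(-37/8−(-9)) + (-3/4)·(-9−(-5))) = ½·(-3/16 − 175/4 + 3) = -655/32, so the F-coordinate is 1/4.
Check: 1/2 + 1/4 + 1/4 = 1.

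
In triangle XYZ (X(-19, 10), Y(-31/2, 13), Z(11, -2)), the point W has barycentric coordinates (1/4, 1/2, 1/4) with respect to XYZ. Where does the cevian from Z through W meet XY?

Line ZW meets XY where the Z-coordinate vanishes; zeroing W's Z-weight and renormalizing leaves X, Y-weights 1/4 : 1/2 → (1/3, 2/3).
So V = (1/3)·X + (2/3)·Y = (-50/3, 12).

(-50/3, 12)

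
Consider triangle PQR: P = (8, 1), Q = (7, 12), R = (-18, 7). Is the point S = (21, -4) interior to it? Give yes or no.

Barycentric coordinates of S: (47/28, -13/70, -69/140).
The three coordinates are positive, negative, negative; a point is interior exactly when all three are positive.

no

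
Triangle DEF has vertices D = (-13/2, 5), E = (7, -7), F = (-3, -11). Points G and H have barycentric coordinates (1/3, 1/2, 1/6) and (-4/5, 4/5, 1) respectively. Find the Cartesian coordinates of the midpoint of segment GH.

(259/60, -182/15)

Barycentric coordinates of the midpoint are the average: (-7/30, 13/20, 7/12).
Converting: (-7/30)·D + (13/20)·E + (7/12)·F = (259/60, -182/15).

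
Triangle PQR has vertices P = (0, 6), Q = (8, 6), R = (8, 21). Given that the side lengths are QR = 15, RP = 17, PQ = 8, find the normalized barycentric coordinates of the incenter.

The incenter has barycentric coordinates proportional to the opposite side lengths: (15 : 17 : 8).
Normalizing by 15+17+8 = 40 gives (3/8, 17/40, 1/5).

(3/8, 17/40, 1/5)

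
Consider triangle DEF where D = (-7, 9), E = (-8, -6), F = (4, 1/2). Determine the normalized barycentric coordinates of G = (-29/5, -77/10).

Signed area of the reference triangle: [DEF] = ½·((-7)·(-6−(1/2)) + (-8)·(1/2−9) + 4·(9−(-6))) = ½·(91/2 + 68 + 60) = 347/4.
[GEF] = ½·((-29/5)·(-6−(1/2)) + (-8)·(1/2−(-77/10)) + 4·(-77/10−(-6))) = ½·(377/10 − 328/5 − 34/5) = -347/20, so the D-coordinate is (-347/20)/(347/4) = -1/5.
[DGF] = ½·((-7)·(-77/10−(1/2)) + (-29/5)·(1/2−9) + 4·(9−(-77/10))) = ½·(287/5 + 493/10 + 334/5) = 347/4, so the E-coordinate is 1.
[DEG] = ½·((-7)·(-6−(-77/10)) + (-8)·(-77/10−9) + (-29/5)·(9−(-6))) = ½·(-119/10 + 668/5 − 87) = 347/20, so the F-coordinate is 1/5.

(-1/5, 1, 1/5)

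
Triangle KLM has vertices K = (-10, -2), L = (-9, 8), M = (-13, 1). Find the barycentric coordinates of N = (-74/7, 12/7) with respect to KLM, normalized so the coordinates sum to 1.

(3/7, 2/7, 2/7)

Signed area of the reference triangle: [KLM] = ½·((-10)·(8−1) + (-9)·(1−(-2)) + (-13)·(-2−8)) = ½·(-70 − 27 + 130) = 33/2.
[NLM] = ½·((-74/7)·(8−1) + (-9)·(1−(12/7)) + (-13)·(12/7−8)) = ½·(-74 + 45/7 + 572/7) = 99/14, so the K-coordinate is (99/14)/(33/2) = 3/7.
[KNM] = ½·((-10)·(12/7−1) + (-74/7)·(1−(-2)) + (-13)·(-2−(12/7))) = ½·(-50/7 − 222/7 + 338/7) = 33/7, so the L-coordinate is 2/7.
[KLN] = ½·((-10)·(8−(12/7)) + (-9)·(12/7−(-2)) + (-74/7)·(-2−8)) = ½·(-440/7 − 234/7 + 740/7) = 33/7, so the M-coordinate is 2/7.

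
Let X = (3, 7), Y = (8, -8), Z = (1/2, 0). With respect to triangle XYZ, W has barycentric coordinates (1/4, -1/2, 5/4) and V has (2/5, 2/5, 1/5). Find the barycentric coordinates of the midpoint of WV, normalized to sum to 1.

(13/40, -1/20, 29/40)

Since both coordinate triples sum to 1, the midpoint's barycentrics are the componentwise average.
(1/4+2/5)/2 = 13/40; similarly -1/20 and 29/40.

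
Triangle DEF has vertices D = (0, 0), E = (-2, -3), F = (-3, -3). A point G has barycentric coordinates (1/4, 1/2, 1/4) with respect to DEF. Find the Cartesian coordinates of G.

(-7/4, -9/4)

G = (1/4)·D + (1/2)·E + (1/4)·F.
x-coordinate: (1/4)·0 + (1/2)·(-2) + (1/4)·(-3) = -7/4.
y-coordinate: (1/4)·0 + (1/2)·(-3) + (1/4)·(-3) = -9/4.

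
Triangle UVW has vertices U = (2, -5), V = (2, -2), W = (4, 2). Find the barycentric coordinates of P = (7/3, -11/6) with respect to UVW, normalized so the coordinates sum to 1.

(1/6, 2/3, 1/6)

Signed area of the reference triangle: [UVW] = ½·(2·(-2−2) + 2·(2−(-5)) + 4·(-5−(-2))) = ½·(-8 + 14 − 12) = -3.
[PVW] = ½·((7/3)·(-2−2) + 2·(2−(-11/6)) + 4·(-11/6−(-2))) = ½·(-28/3 + 23/3 + 2/3) = -1/2, so the U-coordinate is (-1/2)/(-3) = 1/6.
[UPW] = ½·(2·(-11/6−2) + (7/3)·(2−(-5)) + 4·(-5−(-11/6))) = ½·(-23/3 + 49/3 − 38/3) = -2, so the V-coordinate is 2/3.
[UVP] = ½·(2·(-2−(-11/6)) + 2·(-11/6−(-5)) + (7/3)·(-5−(-2))) = ½·(-1/3 + 19/3 − 7) = -1/2, so the W-coordinate is 1/6.
Check: 1/6 + 2/3 + 1/6 = 1.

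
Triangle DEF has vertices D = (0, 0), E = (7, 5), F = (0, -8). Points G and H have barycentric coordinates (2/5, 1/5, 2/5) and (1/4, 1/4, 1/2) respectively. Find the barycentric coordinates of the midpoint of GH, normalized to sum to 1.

Since both coordinate triples sum to 1, the midpoint's barycentrics are the componentwise average.
(2/5+1/4)/2 = 13/40; similarly 9/40 and 9/20.

(13/40, 9/40, 9/20)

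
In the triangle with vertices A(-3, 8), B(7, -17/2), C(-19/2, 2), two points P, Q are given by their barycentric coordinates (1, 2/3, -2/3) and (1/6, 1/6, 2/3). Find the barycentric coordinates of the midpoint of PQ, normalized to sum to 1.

Since both coordinate triples sum to 1, the midpoint's barycentrics are the componentwise average.
(1+1/6)/2 = 7/12; similarly 5/12 and 0.

(7/12, 5/12, 0)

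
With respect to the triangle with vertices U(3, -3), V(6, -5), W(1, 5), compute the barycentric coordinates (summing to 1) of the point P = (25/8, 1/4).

Signed area of the reference triangle: [UVW] = ½·(3·(-5−5) + 6·(5−(-3)) + 1·(-3−(-5))) = ½·(-30 + 48 + 2) = 10.
[PVW] = ½·((25/8)·(-5−5) + 6·(5−(1/4)) + 1·(1/4−(-5))) = ½·(-125/4 + 57/2 + 21/4) = 5/4, so the U-coordinate is (5/4)/10 = 1/8.
[UPW] = ½·(3·(1/4−5) + (25/8)·(5−(-3)) + 1·(-3−(1/4))) = ½·(-57/4 + 25 − 13/4) = 15/4, so the V-coordinate is 3/8.
[UVP] = ½·(3·(-5−(1/4)) + 6·(1/4−(-3)) + (25/8)·(-3−(-5))) = ½·(-63/4 + 39/2 + 25/4) = 5, so the W-coordinate is 1/2.

(1/8, 3/8, 1/2)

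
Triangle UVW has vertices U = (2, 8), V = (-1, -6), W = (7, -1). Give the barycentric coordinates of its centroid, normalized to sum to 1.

(1/3, 1/3, 1/3)

The centroid is the average of the vertices, so each weight is 1/3.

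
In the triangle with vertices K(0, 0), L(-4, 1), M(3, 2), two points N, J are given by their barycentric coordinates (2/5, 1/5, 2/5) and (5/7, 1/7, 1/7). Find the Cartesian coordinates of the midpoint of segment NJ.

(9/70, 5/7)

Barycentric coordinates of the midpoint are the average: (39/70, 6/35, 19/70).
Converting: (39/70)·K + (6/35)·L + (19/70)·M = (9/70, 5/7).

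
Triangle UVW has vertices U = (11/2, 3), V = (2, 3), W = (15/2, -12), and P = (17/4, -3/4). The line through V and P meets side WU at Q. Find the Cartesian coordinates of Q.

(13/2, -9/2)

Barycentric coordinates of P with respect to UVW: (1/4, 1/2, 1/4).
On side WU the V-coordinate is zero; dropping P's V-weight 1/2 and renormalizing the remaining 1/4 : 1/4 gives weights 1/2, 1/2 on W, U.
Q = (1/2)·(15/2, -12) + (1/2)·(11/2, 3) = (13/2, -9/2).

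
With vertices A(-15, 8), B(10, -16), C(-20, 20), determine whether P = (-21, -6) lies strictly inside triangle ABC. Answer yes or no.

Barycentric coordinates of P: (68/15, -71/90, -247/90).
The three coordinates are positive, negative, negative; a point is interior exactly when all three are positive.

no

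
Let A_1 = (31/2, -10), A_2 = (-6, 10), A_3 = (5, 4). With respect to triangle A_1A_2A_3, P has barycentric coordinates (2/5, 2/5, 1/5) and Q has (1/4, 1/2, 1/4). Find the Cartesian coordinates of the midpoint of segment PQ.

Barycentric coordinates of the midpoint are the average: (13/40, 9/20, 9/40).
Converting: (13/40)·A_1 + (9/20)·A_2 + (9/40)·A_3 = (277/80, 43/20).

(277/80, 43/20)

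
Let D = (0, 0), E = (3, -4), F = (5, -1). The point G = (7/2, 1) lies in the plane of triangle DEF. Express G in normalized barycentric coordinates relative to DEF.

(1/2, -1/2, 1)

Signed area of the reference triangle: [DEF] = ½·(0·(-4−(-1)) + 3·(-1−0) + 5·(0−(-4))) = ½·(0 − 3 + 20) = 17/2.
[GEF] = ½·((7/2)·(-4−(-1)) + 3·(-1−1) + 5·(1−(-4))) = ½·(-21/2 − 6 + 25) = 17/4, so the D-coordinate is (17/4)/(17/2) = 1/2.
[DGF] = ½·(0·(1−(-1)) + (7/2)·(-1−0) + 5·(0−1)) = ½·(0 − 7/2 − 5) = -17/4, so the E-coordinate is -1/2.
[DEG] = ½·(0·(-4−1) + 3·(1−0) + (7/2)·(0−(-4))) = ½·(0 + 3 + 14) = 17/2, so the F-coordinate is 1.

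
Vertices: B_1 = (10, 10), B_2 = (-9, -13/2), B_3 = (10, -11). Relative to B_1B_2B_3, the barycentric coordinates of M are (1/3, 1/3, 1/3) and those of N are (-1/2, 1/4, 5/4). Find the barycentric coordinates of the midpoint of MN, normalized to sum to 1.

Since both coordinate triples sum to 1, the midpoint's barycentrics are the componentwise average.
(1/3+-1/2)/2 = -1/12; similarly 7/24 and 19/24.

(-1/12, 7/24, 19/24)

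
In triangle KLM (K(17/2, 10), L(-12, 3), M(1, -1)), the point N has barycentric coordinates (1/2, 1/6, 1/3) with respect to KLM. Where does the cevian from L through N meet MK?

(11/2, 28/5)

Line LN meets MK where the L-coordinate vanishes; zeroing N's L-weight and renormalizing leaves M, K-weights 1/3 : 1/2 → (2/5, 3/5).
So J = (2/5)·M + (3/5)·K = (11/2, 28/5).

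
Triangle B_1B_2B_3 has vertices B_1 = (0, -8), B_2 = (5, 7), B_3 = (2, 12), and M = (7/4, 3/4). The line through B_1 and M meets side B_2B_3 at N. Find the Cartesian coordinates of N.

(7/2, 19/2)

Barycentric coordinates of M with respect to B_1B_2B_3: (1/2, 1/4, 1/4).
On side B_2B_3 the B_1-coordinate is zero; dropping M's B_1-weight 1/2 and renormalizing the remaining 1/4 : 1/4 gives weights 1/2, 1/2 on B_2, B_3.
N = (1/2)·(5, 7) + (1/2)·(2, 12) = (7/2, 19/2).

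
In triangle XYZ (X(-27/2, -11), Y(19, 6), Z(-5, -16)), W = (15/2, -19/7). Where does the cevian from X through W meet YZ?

Barycentric coordinates of W with respect to XYZ: (1/7, 4/7, 2/7).
On side YZ the X-coordinate is zero; dropping W's X-weight 1/7 and renormalizing the remaining 4/7 : 2/7 gives weights 2/3, 1/3 on Y, Z.
V = (2/3)·(19, 6) + (1/3)·(-5, -16) = (11, -4/3).

(11, -4/3)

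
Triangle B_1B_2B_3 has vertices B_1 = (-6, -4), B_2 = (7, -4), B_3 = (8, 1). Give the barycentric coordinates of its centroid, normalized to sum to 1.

The centroid is the average of the vertices, so each weight is 1/3.

(1/3, 1/3, 1/3)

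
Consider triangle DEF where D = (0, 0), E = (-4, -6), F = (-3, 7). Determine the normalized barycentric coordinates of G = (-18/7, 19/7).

(3/14, 3/14, 4/7)

Signed area of the reference triangle: [DEF] = ½·(0·(-6−7) + (-4)·(7−0) + (-3)·(0−(-6))) = ½·(0 − 28 − 18) = -23.
[GEF] = ½·((-18/7)·(-6−7) + (-4)·(7−(19/7)) + (-3)·(19/7−(-6))) = ½·(234/7 − 120/7 − 183/7) = -69/14, so the D-coordinate is (-69/14)/(-23) = 3/14.
[DGF] = ½·(0·(19/7−7) + (-18/7)·(7−0) + (-3)·(0−(19/7))) = ½·(0 − 18 + 57/7) = -69/14, so the E-coordinate is 3/14.
[DEG] = ½·(0·(-6−(19/7)) + (-4)·(19/7−0) + (-18/7)·(0−(-6))) = ½·(0 − 76/7 − 108/7) = -92/7, so the F-coordinate is 4/7.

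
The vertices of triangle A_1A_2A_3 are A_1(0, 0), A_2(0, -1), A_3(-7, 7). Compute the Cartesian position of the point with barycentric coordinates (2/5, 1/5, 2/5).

P = (2/5)·A_1 + (1/5)·A_2 + (2/5)·A_3.
x-coordinate: (2/5)·0 + (1/5)·0 + (2/5)·(-7) = -14/5.
y-coordinate: (2/5)·0 + (1/5)·(-1) + (2/5)·7 = 13/5.

(-14/5, 13/5)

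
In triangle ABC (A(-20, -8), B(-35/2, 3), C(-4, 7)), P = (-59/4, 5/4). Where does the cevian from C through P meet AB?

Barycentric coordinates of P with respect to ABC: (1/4, 1/2, 1/4).
On side AB the C-coordinate is zero; dropping P's C-weight 1/4 and renormalizing the remaining 1/4 : 1/2 gives weights 1/3, 2/3 on A, B.
Q = (1/3)·(-20, -8) + (2/3)·(-35/2, 3) = (-55/3, -2/3).

(-55/3, -2/3)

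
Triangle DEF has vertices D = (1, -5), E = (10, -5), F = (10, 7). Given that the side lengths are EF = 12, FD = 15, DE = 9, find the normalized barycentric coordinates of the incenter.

(1/3, 5/12, 1/4)

The incenter has barycentric coordinates proportional to the opposite side lengths: (12 : 15 : 9).
Normalizing by 12+15+9 = 36 gives (1/3, 5/12, 1/4).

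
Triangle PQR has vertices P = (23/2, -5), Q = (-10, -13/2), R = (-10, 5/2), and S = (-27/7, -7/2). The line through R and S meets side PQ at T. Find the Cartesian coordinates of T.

(-7/5, -59/10)

Barycentric coordinates of S with respect to PQR: (2/7, 3/7, 2/7).
On side PQ the R-coordinate is zero; dropping S's R-weight 2/7 and renormalizing the remaining 2/7 : 3/7 gives weights 2/5, 3/5 on P, Q.
T = (2/5)·(23/2, -5) + (3/5)·(-10, -13/2) = (-7/5, -59/10).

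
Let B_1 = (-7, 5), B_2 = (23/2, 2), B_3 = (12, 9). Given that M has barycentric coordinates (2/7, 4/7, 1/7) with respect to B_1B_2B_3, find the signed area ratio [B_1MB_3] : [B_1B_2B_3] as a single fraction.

The signed ratio [B_1MB_3]/[B_1B_2B_3] equals the barycentric coordinate of M at vertex B_2, which is 4/7.

4/7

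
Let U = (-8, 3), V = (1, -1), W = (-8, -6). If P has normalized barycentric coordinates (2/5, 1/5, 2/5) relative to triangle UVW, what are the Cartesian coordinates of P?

P = (2/5)·U + (1/5)·V + (2/5)·W.
x-coordinate: (2/5)·(-8) + (1/5)·1 + (2/5)·(-8) = -31/5.
y-coordinate: (2/5)·3 + (1/5)·(-1) + (2/5)·(-6) = -7/5.

(-31/5, -7/5)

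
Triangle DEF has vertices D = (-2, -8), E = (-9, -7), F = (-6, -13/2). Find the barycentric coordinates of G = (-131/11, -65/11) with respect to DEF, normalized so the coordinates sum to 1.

(-8/11, 1, 8/11)

Signed area of the reference triangle: [DEF] = ½·((-2)·(-7−(-13/2)) + (-9)·(-13/2−(-8)) + (-6)·(-8−(-7))) = ½·(1 − 27/2 + 6) = -13/4.
[GEF] = ½·((-131/11)·(-7−(-13/2)) + (-9)·(-13/2−(-65/11)) + (-6)·(-65/11−(-7))) = ½·(131/22 + 117/22 − 72/11) = 26/11, so the D-coordinate is (26/11)/(-13/4) = -8/11.
[DGF] = ½·((-2)·(-65/11−(-13/2)) + (-131/11)·(-13/2−(-8)) + (-6)·(-8−(-65/11))) = ½·(-13/11 − 393/22 + 138/11) = -13/4, so the E-coordinate is 1.
[DEG] = ½·((-2)·(-7−(-65/11)) + (-9)·(-65/11−(-8)) + (-131/11)·(-8−(-7))) = ½·(24/11 − 207/11 + 131/11) = -26/11, so the F-coordinate is 8/11.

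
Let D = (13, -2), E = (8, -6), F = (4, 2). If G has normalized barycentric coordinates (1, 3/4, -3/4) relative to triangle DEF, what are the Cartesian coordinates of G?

G = 1·D + (3/4)·E + (-3/4)·F.
x-coordinate: 1·13 + (3/4)·8 + (-3/4)·4 = 16.
y-coordinate: 1·(-2) + (3/4)·(-6) + (-3/4)·2 = -8.

(16, -8)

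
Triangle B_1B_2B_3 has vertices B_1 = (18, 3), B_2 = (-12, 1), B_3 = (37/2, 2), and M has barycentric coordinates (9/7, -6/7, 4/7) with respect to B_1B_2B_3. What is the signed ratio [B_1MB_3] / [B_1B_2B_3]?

The signed ratio [B_1MB_3]/[B_1B_2B_3] equals the barycentric coordinate of M at vertex B_2, which is -6/7.

-6/7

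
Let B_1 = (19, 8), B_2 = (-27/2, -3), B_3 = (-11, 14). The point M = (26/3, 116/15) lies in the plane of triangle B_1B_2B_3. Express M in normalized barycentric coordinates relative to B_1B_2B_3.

Signed area of the reference triangle: [B_1B_2B_3] = ½·(19·(-3−14) + (-27/2)·(14−8) + (-11)·(8−(-3))) = ½·(-323 − 81 − 121) = -525/2.
[MB_2B_3] = ½·((26/3)·(-3−14) + (-27/2)·(14−(116/15)) + (-11)·(116/15−(-3))) = ½·(-442/3 − 423/5 − 1771/15) = -175, so the B_1-coordinate is (-175)/(-525/2) = 2/3.
[B_1MB_3] = ½·(19·(116/15−14) + (26/3)·(14−8) + (-11)·(8−(116/15))) = ½·(-1786/15 + 52 − 44/15) = -35, so the B_2-coordinate is 2/15.
[B_1B_2M] = ½·(19·(-3−(116/15)) + (-27/2)·(116/15−8) + (26/3)·(8−(-3))) = ½·(-3059/15 + 18/5 + 286/3) = -105/2, so the B_3-coordinate is 1/5.

(2/3, 2/15, 1/5)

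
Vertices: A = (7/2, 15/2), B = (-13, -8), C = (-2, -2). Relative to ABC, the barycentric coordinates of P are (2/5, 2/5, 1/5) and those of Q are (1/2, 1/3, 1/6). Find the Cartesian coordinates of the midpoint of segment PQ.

Barycentric coordinates of the midpoint are the average: (9/20, 11/30, 11/60).
Converting: (9/20)·A + (11/30)·B + (11/60)·C = (-427/120, 3/40).

(-427/120, 3/40)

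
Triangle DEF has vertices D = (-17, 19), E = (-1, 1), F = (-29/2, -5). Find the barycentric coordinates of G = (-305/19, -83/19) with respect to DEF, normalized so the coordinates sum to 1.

Signed area of the reference triangle: [DEF] = ½·((-17)·(1−(-5)) + (-1)·(-5−19) + (-29/2)·(19−1)) = ½·(-102 + 24 − 261) = -339/2.
[GEF] = ½·((-305/19)·(1−(-5)) + (-1)·(-5−(-83/19)) + (-29/2)·(-83/19−1)) = ½·(-1830/19 + 12/19 + 1479/19) = -339/38, so the D-coordinate is (-339/38)/(-339/2) = 1/19.
[DGF] = ½·((-17)·(-83/19−(-5)) + (-305/19)·(-5−19) + (-29/2)·(19−(-83/19))) = ½·(-204/19 + 7320/19 − 6438/19) = 339/19, so the E-coordinate is -2/19.
[DEG] = ½·((-17)·(1−(-83/19)) + (-1)·(-83/19−19) + (-305/19)·(19−1)) = ½·(-1734/19 + 444/19 − 5490/19) = -3390/19, so the F-coordinate is 20/19.

(1/19, -2/19, 20/19)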